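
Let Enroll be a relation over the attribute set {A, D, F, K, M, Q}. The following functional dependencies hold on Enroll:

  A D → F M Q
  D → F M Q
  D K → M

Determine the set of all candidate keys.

Attributes A, D, K never appear on any right-hand side, so every candidate key must contain {A, D, K}.
{A, D, K}⁺ = {A, D, F, K, M, Q}, which is all of the schema, so {A, D, K} is the only candidate key.

(A, D, K)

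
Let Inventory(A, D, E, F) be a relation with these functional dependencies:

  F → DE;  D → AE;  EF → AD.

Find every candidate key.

Attribute F never appears on the right-hand side of any dependency, so F must belong to every candidate key.
{F}⁺ = {A, D, E, F}, which is all of the schema, so {F} is the only candidate key.

(F)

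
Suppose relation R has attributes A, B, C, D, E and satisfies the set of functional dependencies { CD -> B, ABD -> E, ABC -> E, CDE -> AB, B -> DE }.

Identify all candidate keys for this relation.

Attribute C never appears on the right-hand side of any dependency, so C must belong to every candidate key.
{C}⁺ = {C}, which is not all of the schema, so we must add further attributes.
{B, C}⁺: B→DE adds D, E; CDE→AB adds A → {A, B, C, D, E}.
{C, D}⁺: CD→B adds B; B→DE adds E; CDE→AB adds A → {A, B, C, D, E}.
Any other superkey contains one of these as a subset, so there are no further candidate keys.

BC, CD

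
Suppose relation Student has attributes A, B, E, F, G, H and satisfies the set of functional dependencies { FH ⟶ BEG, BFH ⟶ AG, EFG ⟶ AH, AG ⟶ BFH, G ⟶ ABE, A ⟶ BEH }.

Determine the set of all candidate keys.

{G}, {A, F}, {F, H}

{G}⁺: G→ABE adds A, B, E; A→BEH adds H; AG→BFH adds F → {A, B, E, F, G, H}.
{A, F}⁺: A→BEH adds B, E, H; FH→BEG adds G → {A, B, E, F, G, H}. Minimal: {F}⁺ = {F}; {A}⁺ = {A, B, E, H} — none reach the full schema.
{F, H}⁺: FH→BEG adds B, E, G; BFH→AG adds A → {A, B, E, F, G, H}. Minimal: {H}⁺ = {H}; {F}⁺ = {F} — none reach the full schema.
Any other superkey contains one of these as a subset, so there are no further candidate keys.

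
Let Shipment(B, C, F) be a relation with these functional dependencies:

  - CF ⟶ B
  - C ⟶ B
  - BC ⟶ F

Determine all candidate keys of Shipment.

Attribute C never appears on the right-hand side of any dependency, so C must belong to every candidate key.
{C}⁺ = {B, C, F}, which is all of the schema, so {C} is the only candidate key.

C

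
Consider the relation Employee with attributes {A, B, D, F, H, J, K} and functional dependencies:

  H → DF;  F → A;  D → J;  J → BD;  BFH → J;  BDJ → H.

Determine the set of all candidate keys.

(D, K), (H, K), (J, K)

Attribute K never appears on the right-hand side of any dependency, so K must belong to every candidate key.
{K}⁺ = {K}, which is not all of the schema, so we must add further attributes.
{D, K}⁺: D→J adds J; J→BD adds B; BDJ→H adds H; H→DF adds F; F→A adds A → {A, B, D, F, H, J, K}. Minimal: {K}⁺ = {K}; {D}⁺ = {A, B, D, F, H, J} — none reach the full schema.
{H, K}⁺: H→DF adds D, F; F→A adds A; D→J adds J; J→BD adds B → {A, B, D, F, H, J, K}. Minimal: {K}⁺ = {K}; {H}⁺ = {A, B, D, F, H, J} — none reach the full schema.
{J, K}⁺: J→BD adds B, D; BDJ→H adds H; H→DF adds F; F→A adds A → {A, B, D, F, H, J, K}. Minimal: {K}⁺ = {K}; {J}⁺ = {A, B, D, F, H, J} — none reach the full schema.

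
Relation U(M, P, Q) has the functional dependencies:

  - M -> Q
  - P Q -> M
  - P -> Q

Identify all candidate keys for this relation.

{P}

Attribute P never appears on the right-hand side of any dependency, so P must belong to every candidate key.
{P}⁺ = {M, P, Q}, which is all of the schema, so {P} is the only candidate key.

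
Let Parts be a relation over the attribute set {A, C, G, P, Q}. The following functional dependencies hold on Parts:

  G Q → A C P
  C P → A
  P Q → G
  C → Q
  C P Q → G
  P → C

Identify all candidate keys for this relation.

{P}⁺: P→C adds C; CP→A adds A; C→Q adds Q; CPQ→G adds G → {A, C, G, P, Q}.
{C, G}⁺: C→Q adds Q; GQ→ACP adds A, P → {A, C, G, P, Q}.
{G, Q}⁺: GQ→ACP adds A, C, P → {A, C, G, P, Q}.

{P}, {C, G}, {G, Q}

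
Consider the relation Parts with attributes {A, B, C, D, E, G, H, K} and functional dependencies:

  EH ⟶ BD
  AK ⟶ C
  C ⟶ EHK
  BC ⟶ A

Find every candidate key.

{C, G}, {A, G, K}

Attribute G never appears on the right-hand side of any dependency, so G must belong to every candidate key.
{G}⁺ = {G}, which is not all of the schema, so we must add further attributes.
{C, G}⁺: C→EHK adds E, H, K; EH→BD adds B, D; BC→A adds A → {A, B, C, D, E, G, H, K}. Minimal: {G}⁺ = {G}; {C}⁺ = {A, B, C, D, E, H, K} — none reach the full schema.
{A, G, K}⁺: AK→C adds C; C→EHK adds E, H; EH→BD adds B, D → {A, B, C, D, E, G, H, K}. Minimal: {G, K}⁺ = {G, K}; {A, K}⁺ = {A, B, C, D, E, H, K}; {A, G}⁺ = {A, G} — none reach the full schema.
Any other superkey contains one of these as a subset, so there are no further candidate keys.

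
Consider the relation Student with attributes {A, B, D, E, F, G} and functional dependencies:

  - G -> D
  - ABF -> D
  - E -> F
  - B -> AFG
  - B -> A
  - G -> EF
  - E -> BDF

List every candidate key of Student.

{B}⁺: B→AFG adds A, F, G; G→EF adds E; E→BDF adds D → {A, B, D, E, F, G}.
{E}⁺: E→F adds F; E→BDF adds B, D; B→AFG adds A, G → {A, B, D, E, F, G}.
{G}⁺: G→D adds D; G→EF adds E, F; E→BDF adds B; B→AFG adds A → {A, B, D, E, F, G}.
Any other superkey contains one of these as a subset, so there are no further candidate keys.

{B}, {E}, {G}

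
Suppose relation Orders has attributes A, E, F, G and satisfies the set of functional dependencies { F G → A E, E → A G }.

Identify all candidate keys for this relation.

EF, FG

Attribute F never appears on the right-hand side of any dependency, so F must belong to every candidate key.
{F}⁺ = {F}, which is not all of the schema, so we must add further attributes.
{E, F}⁺: E→AG adds A, G → {A, E, F, G}.
{F, G}⁺: FG→AE adds A, E → {A, E, F, G}.
Any other superkey contains one of these as a subset, so there are no further candidate keys.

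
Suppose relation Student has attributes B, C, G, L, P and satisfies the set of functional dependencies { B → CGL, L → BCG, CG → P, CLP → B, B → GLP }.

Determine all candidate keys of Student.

(B), (L)

{B}⁺: B→CGL adds C, G, L; CG→P adds P → {B, C, G, L, P}.
{L}⁺: L→BCG adds B, C, G; CG→P adds P → {B, C, G, L, P}.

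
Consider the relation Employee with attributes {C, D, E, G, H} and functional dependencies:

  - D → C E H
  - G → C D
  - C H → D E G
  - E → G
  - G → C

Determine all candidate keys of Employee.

{D}⁺: D→CEH adds C, E, H; CH→DEG adds G → {C, D, E, G, H}.
{E}⁺: E→G adds G; G→C adds C; G→CD adds D; D→CEH adds H → {C, D, E, G, H}.
{G}⁺: G→CD adds C, D; D→CEH adds E, H → {C, D, E, G, H}.
{C, H}⁺: CH→DEG adds D, E, G → {C, D, E, G, H}. Minimal: {H}⁺ = {H}; {C}⁺ = {C} — none reach the full schema.

{D}, {E}, {G}, {C, H}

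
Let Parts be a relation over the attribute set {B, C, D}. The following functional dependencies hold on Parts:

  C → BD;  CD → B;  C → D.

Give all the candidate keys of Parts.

Attribute C never appears on the right-hand side of any dependency, so C must belong to every candidate key.
{C}⁺ = {B, C, D}, which is all of the schema, so {C} is the only candidate key.

{C}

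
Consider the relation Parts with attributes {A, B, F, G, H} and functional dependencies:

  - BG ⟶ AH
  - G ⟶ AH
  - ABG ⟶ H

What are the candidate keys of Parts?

Attributes B, F, G never appear on any right-hand side, so every candidate key must contain {B, F, G}.
{B, F, G}⁺ = {A, B, F, G, H}, which is all of the schema, so {B, F, G} is the only candidate key.

{B, F, G}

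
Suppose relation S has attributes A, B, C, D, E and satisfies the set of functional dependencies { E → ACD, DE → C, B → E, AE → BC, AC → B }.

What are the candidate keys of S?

{B}, {E}, {A, C}

{B}⁺: B→E adds E; E→ACD adds A, C, D → {A, B, C, D, E}.
{E}⁺: E→ACD adds A, C, D; AE→BC adds B → {A, B, C, D, E}.
{A, C}⁺: AC→B adds B; B→E adds E; E→ACD adds D → {A, B, C, D, E}.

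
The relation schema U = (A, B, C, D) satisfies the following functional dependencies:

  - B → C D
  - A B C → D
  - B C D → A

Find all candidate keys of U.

Attribute B never appears on the right-hand side of any dependency, so B must belong to every candidate key.
{B}⁺ = {A, B, C, D}, which is all of the schema, so {B} is the only candidate key.

B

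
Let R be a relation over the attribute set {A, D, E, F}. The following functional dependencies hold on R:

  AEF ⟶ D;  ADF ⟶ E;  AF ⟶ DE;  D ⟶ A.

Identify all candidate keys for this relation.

(A, F), (D, F)

Attribute F never appears on the right-hand side of any dependency, so F must belong to every candidate key.
{F}⁺ = {F}, which is not all of the schema, so we must add further attributes.
{A, F}⁺: AF→DE adds D, E → {A, D, E, F}. Minimal: {F}⁺ = {F}; {A}⁺ = {A} — none reach the full schema.
{D, F}⁺: D→A adds A; ADF→E adds E → {A, D, E, F}. Minimal: {F}⁺ = {F}; {D}⁺ = {A, D} — none reach the full schema.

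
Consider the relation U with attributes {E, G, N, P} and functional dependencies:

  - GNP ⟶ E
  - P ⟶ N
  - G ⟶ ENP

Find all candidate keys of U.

Attribute G never appears on the right-hand side of any dependency, so G must belong to every candidate key.
{G}⁺ = {E, G, N, P}, which is all of the schema, so {G} is the only candidate key.

{G}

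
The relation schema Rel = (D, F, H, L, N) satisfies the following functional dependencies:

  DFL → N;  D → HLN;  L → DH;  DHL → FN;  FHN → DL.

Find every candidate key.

D, L, FHN

{D}⁺: D→HLN adds H, L, N; DHL→FN adds F → {D, F, H, L, N}.
{L}⁺: L→DH adds D, H; DHL→FN adds F, N → {D, F, H, L, N}.
{F, H, N}⁺: FHN→DL adds D, L → {D, F, H, L, N}. Minimal: {H, N}⁺ = {H, N}; {F, N}⁺ = {F, N}; {F, H}⁺ = {F, H} — none reach the full schema.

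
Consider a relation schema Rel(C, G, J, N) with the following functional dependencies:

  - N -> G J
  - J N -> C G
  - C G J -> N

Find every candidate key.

{N}⁺: N→GJ adds G, J; JN→CG adds C → {C, G, J, N}.
{C, G, J}⁺: CGJ→N adds N → {C, G, J, N}. Minimal: {G, J}⁺ = {G, J}; {C, J}⁺ = {C, J}; {C, G}⁺ = {C, G} — none reach the full schema.
Any other superkey contains one of these as a subset, so there are no further candidate keys.

(N); (C, G, J)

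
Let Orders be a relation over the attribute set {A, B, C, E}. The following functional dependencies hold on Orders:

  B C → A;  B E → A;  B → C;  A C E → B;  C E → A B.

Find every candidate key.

Attribute E never appears on the right-hand side of any dependency, so E must belong to every candidate key.
{E}⁺ = {E}, which is not all of the schema, so we must add further attributes.
{B, E}⁺: BE→A adds A; B→C adds C → {A, B, C, E}. Minimal: {E}⁺ = {E}; {B}⁺ = {A, B, C} — none reach the full schema.
{C, E}⁺: CE→AB adds A, B → {A, B, C, E}. Minimal: {E}⁺ = {E}; {C}⁺ = {C} — none reach the full schema.

(B, E); (C, E)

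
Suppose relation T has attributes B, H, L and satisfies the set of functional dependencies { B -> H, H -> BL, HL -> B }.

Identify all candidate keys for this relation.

{B}⁺: B→H adds H; H→BL adds L → {B, H, L}.
{H}⁺: H→BL adds B, L → {B, H, L}.
Any other superkey contains one of these as a subset, so there are no further candidate keys.

B, H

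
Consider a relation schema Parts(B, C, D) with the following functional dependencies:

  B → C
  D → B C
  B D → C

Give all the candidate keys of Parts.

Attribute D never appears on the right-hand side of any dependency, so D must belong to every candidate key.
{D}⁺ = {B, C, D}, which is all of the schema, so {D} is the only candidate key.

(D)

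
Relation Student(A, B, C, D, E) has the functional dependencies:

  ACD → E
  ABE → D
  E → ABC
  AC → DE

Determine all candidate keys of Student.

{E}, {A, C}

{E}⁺: E→ABC adds A, B, C; AC→DE adds D → {A, B, C, D, E}.
{A, C}⁺: AC→DE adds D, E; E→ABC adds B → {A, B, C, D, E}. Minimal: {C}⁺ = {C}; {A}⁺ = {A} — none reach the full schema.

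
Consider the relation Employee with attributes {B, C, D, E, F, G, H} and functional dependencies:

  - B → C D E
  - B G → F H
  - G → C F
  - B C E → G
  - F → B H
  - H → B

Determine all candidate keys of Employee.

{B}⁺: B→CDE adds C, D, E; BCE→G adds G; BG→FH adds F, H → {B, C, D, E, F, G, H}.
{F}⁺: F→BH adds B, H; B→CDE adds C, D, E; BCE→G adds G → {B, C, D, E, F, G, H}.
{G}⁺: G→CF adds C, F; F→BH adds B, H; B→CDE adds D, E → {B, C, D, E, F, G, H}.
{H}⁺: H→B adds B; B→CDE adds C, D, E; BCE→G adds G; BG→FH adds F → {B, C, D, E, F, G, H}.

{B}; {F}; {G}; {H}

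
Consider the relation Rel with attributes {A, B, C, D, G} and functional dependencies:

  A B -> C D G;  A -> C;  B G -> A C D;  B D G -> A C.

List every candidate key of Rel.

{A, B}⁺: AB→CDG adds C, D, G → {A, B, C, D, G}. Minimal: {B}⁺ = {B}; {A}⁺ = {A, C} — none reach the full schema.
{B, G}⁺: BG→ACD adds A, C, D → {A, B, C, D, G}. Minimal: {G}⁺ = {G}; {B}⁺ = {B} — none reach the full schema.

{A, B}; {B, G}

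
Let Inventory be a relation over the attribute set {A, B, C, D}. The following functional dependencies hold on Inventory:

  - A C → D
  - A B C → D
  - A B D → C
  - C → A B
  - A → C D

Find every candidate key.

{A}⁺: A→CD adds C, D; C→AB adds B → {A, B, C, D}.
{C}⁺: C→AB adds A, B; A→CD adds D → {A, B, C, D}.
Any other superkey contains one of these as a subset, so there are no further candidate keys.

{A}, {C}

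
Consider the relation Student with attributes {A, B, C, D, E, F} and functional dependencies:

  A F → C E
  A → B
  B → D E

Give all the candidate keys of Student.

AF

Attributes A, F never appear on any right-hand side, so every candidate key must contain {A, F}.
{A, F}⁺ = {A, B, C, D, E, F}, which is all of the schema, so {A, F} is the only candidate key.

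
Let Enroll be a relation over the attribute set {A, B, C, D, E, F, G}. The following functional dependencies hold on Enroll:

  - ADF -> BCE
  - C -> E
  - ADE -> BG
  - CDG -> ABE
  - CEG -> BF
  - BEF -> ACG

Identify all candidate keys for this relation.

{A, C, D}; {A, D, F}; {C, D, G}; {B, C, D, F}; {B, D, E, F}

{A, C, D}⁺: C→E adds E; ADE→BG adds B, G; CEG→BF adds F → {A, B, C, D, E, F, G}. Minimal: {C, D}⁺ = {C, D, E}; {A, D}⁺ = {A, D}; {A, C}⁺ = {A, C, E} — none reach the full schema.
{A, D, F}⁺: ADF→BCE adds B, C, E; ADE→BG adds G → {A, B, C, D, E, F, G}. Minimal: {D, F}⁺ = {D, F}; {A, F}⁺ = {A, F}; {A, D}⁺ = {A, D} — none reach the full schema.
{C, D, G}⁺: C→E adds E; CDG→ABE adds A, B; CEG→BF adds F → {A, B, C, D, E, F, G}. Minimal: {D, G}⁺ = {D, G}; {C, G}⁺ = {A, B, C, E, F, G}; {C, D}⁺ = {C, D, E} — none reach the full schema.
{B, C, D, F}⁺: C→E adds E; BEF→ACG adds A, G → {A, B, C, D, E, F, G}. Minimal: {C, D, F}⁺ = {C, D, E, F}; {B, D, F}⁺ = {B, D, F}; {B, C, F}⁺ = {A, B, C, E, F, G}; … — none reach the full schema.
{B, D, E, F}⁺: BEF→ACG adds A, C, G → {A, B, C, D, E, F, G}. Minimal: {D, E, F}⁺ = {D, E, F}; {B, E, F}⁺ = {A, B, C, E, F, G}; {B, D, F}⁺ = {B, D, F}; … — none reach the full schema.
Any other superkey contains one of these as a subset, so there are no further candidate keys.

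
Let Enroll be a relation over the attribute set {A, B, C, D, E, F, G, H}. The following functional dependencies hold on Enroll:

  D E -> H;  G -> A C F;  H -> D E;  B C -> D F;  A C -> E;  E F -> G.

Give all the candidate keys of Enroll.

BG; ABC; BCE; BCH; BEF; BFH

Attribute B never appears on the right-hand side of any dependency, so B must belong to every candidate key.
{B}⁺ = {B}, which is not all of the schema, so we must add further attributes.
{B, G}⁺: G→ACF adds A, C, F; BC→DF adds D; AC→E adds E; DE→H adds H → {A, B, C, D, E, F, G, H}. Minimal: {G}⁺ = {A, C, E, F, G}; {B}⁺ = {B} — none reach the full schema.
{A, B, C}⁺: BC→DF adds D, F; AC→E adds E; EF→G adds G; DE→H adds H → {A, B, C, D, E, F, G, H}. Minimal: {B, C}⁺ = {B, C, D, F}; {A, C}⁺ = {A, C, E}; {A, B}⁺ = {A, B} — none reach the full schema.
{B, C, E}⁺: BC→DF adds D, F; EF→G adds G; DE→H adds H; G→ACF adds A → {A, B, C, D, E, F, G, H}. Minimal: {C, E}⁺ = {C, E}; {B, E}⁺ = {B, E}; {B, C}⁺ = {B, C, D, F} — none reach the full schema.
{B, C, H}⁺: H→DE adds D, E; BC→DF adds F; EF→G adds G; G→ACF adds A → {A, B, C, D, E, F, G, H}. Minimal: {C, H}⁺ = {C, D, E, H}; {B, H}⁺ = {B, D, E, H}; {B, C}⁺ = {B, C, D, F} — none reach the full schema.
{B, E, F}⁺: EF→G adds G; G→ACF adds A, C; BC→DF adds D; DE→H adds H → {A, B, C, D, E, F, G, H}. Minimal: {E, F}⁺ = {A, C, E, F, G}; {B, F}⁺ = {B, F}; {B, E}⁺ = {B, E} — none reach the full schema.
{B, F, H}⁺: H→DE adds D, E; EF→G adds G; G→ACF adds A, C → {A, B, C, D, E, F, G, H}. Minimal: {F, H}⁺ = {A, C, D, E, F, G, H}; {B, H}⁺ = {B, D, E, H}; {B, F}⁺ = {B, F} — none reach the full schema.
Any other superkey contains one of these as a subset, so there are no further candidate keys.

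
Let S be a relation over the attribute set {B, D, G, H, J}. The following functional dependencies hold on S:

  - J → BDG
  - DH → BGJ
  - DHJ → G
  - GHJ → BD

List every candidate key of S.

Attribute H never appears on the right-hand side of any dependency, so H must belong to every candidate key.
{H}⁺ = {H}, which is not all of the schema, so we must add further attributes.
{D, H}⁺: DH→BGJ adds B, G, J → {B, D, G, H, J}. Minimal: {H}⁺ = {H}; {D}⁺ = {D} — none reach the full schema.
{H, J}⁺: J→BDG adds B, D, G → {B, D, G, H, J}. Minimal: {J}⁺ = {B, D, G, J}; {H}⁺ = {H} — none reach the full schema.
Any other superkey contains one of these as a subset, so there are no further candidate keys.

(D, H), (H, J)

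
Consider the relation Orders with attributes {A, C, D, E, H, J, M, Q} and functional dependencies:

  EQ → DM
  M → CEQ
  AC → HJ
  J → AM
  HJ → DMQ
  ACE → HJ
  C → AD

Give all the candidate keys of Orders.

{C}, {J}, {M}, {E, Q}

{C}⁺: C→AD adds A, D; AC→HJ adds H, J; J→AM adds M; HJ→DMQ adds Q; M→CEQ adds E → {A, C, D, E, H, J, M, Q}.
{J}⁺: J→AM adds A, M; M→CEQ adds C, E, Q; AC→HJ adds H; HJ→DMQ adds D → {A, C, D, E, H, J, M, Q}.
{M}⁺: M→CEQ adds C, E, Q; C→AD adds A, D; AC→HJ adds H, J → {A, C, D, E, H, J, M, Q}.
{E, Q}⁺: EQ→DM adds D, M; M→CEQ adds C; C→AD adds A; AC→HJ adds H, J → {A, C, D, E, H, J, M, Q}. Minimal: {Q}⁺ = {Q}; {E}⁺ = {E} — none reach the full schema.
Any other superkey contains one of these as a subset, so there are no further candidate keys.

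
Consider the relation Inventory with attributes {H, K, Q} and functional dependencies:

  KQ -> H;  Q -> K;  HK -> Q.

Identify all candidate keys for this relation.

{Q}⁺: Q→K adds K; KQ→H adds H → {H, K, Q}.
{H, K}⁺: HK→Q adds Q → {H, K, Q}. Minimal: {K}⁺ = {K}; {H}⁺ = {H} — none reach the full schema.
Any other superkey contains one of these as a subset, so there are no further candidate keys.

(Q); (H, K)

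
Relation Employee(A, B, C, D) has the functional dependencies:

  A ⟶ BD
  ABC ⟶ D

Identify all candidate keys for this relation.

{A, C}

Attributes A, C never appear on any right-hand side, so every candidate key must contain {A, C}.
{A, C}⁺ = {A, B, C, D}, which is all of the schema, so {A, C} is the only candidate key.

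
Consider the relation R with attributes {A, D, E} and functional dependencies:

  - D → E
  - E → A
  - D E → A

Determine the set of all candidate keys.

Attribute D never appears on the right-hand side of any dependency, so D must belong to every candidate key.
{D}⁺ = {A, D, E}, which is all of the schema, so {D} is the only candidate key.

(D)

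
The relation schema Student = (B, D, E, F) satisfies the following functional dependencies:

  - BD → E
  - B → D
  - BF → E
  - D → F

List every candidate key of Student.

Attribute B never appears on the right-hand side of any dependency, so B must belong to every candidate key.
{B}⁺ = {B, D, E, F}, which is all of the schema, so {B} is the only candidate key.

{B}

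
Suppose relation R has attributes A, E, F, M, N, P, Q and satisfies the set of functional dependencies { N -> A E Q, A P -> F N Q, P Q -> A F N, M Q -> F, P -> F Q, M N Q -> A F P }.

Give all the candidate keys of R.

MN, MP

Attribute M never appears on the right-hand side of any dependency, so M must belong to every candidate key.
{M}⁺ = {M}, which is not all of the schema, so we must add further attributes.
{M, N}⁺: N→AEQ adds A, E, Q; MQ→F adds F; MNQ→AFP adds P → {A, E, F, M, N, P, Q}. Minimal: {N}⁺ = {A, E, N, Q}; {M}⁺ = {M} — none reach the full schema.
{M, P}⁺: P→FQ adds F, Q; PQ→AFN adds A, N; N→AEQ adds E → {A, E, F, M, N, P, Q}. Minimal: {P}⁺ = {A, E, F, N, P, Q}; {M}⁺ = {M} — none reach the full schema.
Any other superkey contains one of these as a subset, so there are no further candidate keys.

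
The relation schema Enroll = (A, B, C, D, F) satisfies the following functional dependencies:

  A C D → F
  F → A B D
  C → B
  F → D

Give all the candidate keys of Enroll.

CF; ACD

Attribute C never appears on the right-hand side of any dependency, so C must belong to every candidate key.
{C}⁺ = {B, C}, which is not all of the schema, so we must add further attributes.
{C, F}⁺: F→ABD adds A, B, D → {A, B, C, D, F}.
{A, C, D}⁺: ACD→F adds F; F→ABD adds B → {A, B, C, D, F}.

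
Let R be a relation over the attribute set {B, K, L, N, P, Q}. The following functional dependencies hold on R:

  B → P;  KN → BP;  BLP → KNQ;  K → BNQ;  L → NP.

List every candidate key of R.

{B, L}, {K, L}

Attribute L never appears on the right-hand side of any dependency, so L must belong to every candidate key.
{L}⁺ = {L, N, P}, which is not all of the schema, so we must add further attributes.
{B, L}⁺: B→P adds P; BLP→KNQ adds K, N, Q → {B, K, L, N, P, Q}. Minimal: {L}⁺ = {L, N, P}; {B}⁺ = {B, P} — none reach the full schema.
{K, L}⁺: K→BNQ adds B, N, Q; L→NP adds P → {B, K, L, N, P, Q}. Minimal: {L}⁺ = {L, N, P}; {K}⁺ = {B, K, N, P, Q} — none reach the full schema.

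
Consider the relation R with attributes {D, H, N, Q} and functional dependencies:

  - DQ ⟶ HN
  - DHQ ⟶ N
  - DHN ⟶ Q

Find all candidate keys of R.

{D, Q}, {D, H, N}

Attribute D never appears on the right-hand side of any dependency, so D must belong to every candidate key.
{D}⁺ = {D}, which is not all of the schema, so we must add further attributes.
{D, Q}⁺: DQ→HN adds H, N → {D, H, N, Q}. Minimal: {Q}⁺ = {Q}; {D}⁺ = {D} — none reach the full schema.
{D, H, N}⁺: DHN→Q adds Q → {D, H, N, Q}. Minimal: {H, N}⁺ = {H, N}; {D, N}⁺ = {D, N}; {D, H}⁺ = {D, H} — none reach the full schema.
Any other superkey contains one of these as a subset, so there are no further candidate keys.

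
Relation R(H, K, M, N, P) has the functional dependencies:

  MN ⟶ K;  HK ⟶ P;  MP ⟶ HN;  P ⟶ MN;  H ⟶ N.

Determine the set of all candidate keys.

{P}, {H, K}, {H, M}

{P}⁺: P→MN adds M, N; MN→K adds K; MP→HN adds H → {H, K, M, N, P}.
{H, K}⁺: HK→P adds P; P→MN adds M, N → {H, K, M, N, P}. Minimal: {K}⁺ = {K}; {H}⁺ = {H, N} — none reach the full schema.
{H, M}⁺: H→N adds N; MN→K adds K; HK→P adds P → {H, K, M, N, P}. Minimal: {M}⁺ = {M}; {H}⁺ = {H, N} — none reach the full schema.
Any other superkey contains one of these as a subset, so there are no further candidate keys.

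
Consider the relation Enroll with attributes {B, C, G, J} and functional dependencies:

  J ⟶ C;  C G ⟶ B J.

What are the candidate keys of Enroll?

(C, G), (G, J)

{C, G}⁺: CG→BJ adds B, J → {B, C, G, J}.
{G, J}⁺: J→C adds C; CG→BJ adds B → {B, C, G, J}.
Any other superkey contains one of these as a subset, so there are no further candidate keys.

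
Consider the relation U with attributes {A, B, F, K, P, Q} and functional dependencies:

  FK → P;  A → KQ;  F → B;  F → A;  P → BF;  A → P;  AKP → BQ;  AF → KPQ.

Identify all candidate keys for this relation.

{A}⁺: A→KQ adds K, Q; A→P adds P; AKP→BQ adds B; P→BF adds F → {A, B, F, K, P, Q}.
{F}⁺: F→B adds B; F→A adds A; A→P adds P; AF→KPQ adds K, Q → {A, B, F, K, P, Q}.
{P}⁺: P→BF adds B, F; F→A adds A; AF→KPQ adds K, Q → {A, B, F, K, P, Q}.
Any other superkey contains one of these as a subset, so there are no further candidate keys.

(A), (F), (P)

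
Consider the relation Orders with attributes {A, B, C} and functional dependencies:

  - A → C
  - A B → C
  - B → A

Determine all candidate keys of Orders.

Attribute B never appears on the right-hand side of any dependency, so B must belong to every candidate key.
{B}⁺ = {A, B, C}, which is all of the schema, so {B} is the only candidate key.

(B)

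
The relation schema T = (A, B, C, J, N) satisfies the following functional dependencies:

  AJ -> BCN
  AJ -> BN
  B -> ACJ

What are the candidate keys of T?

{B}⁺: B→ACJ adds A, C, J; AJ→BCN adds N → {A, B, C, J, N}.
{A, J}⁺: AJ→BCN adds B, C, N → {A, B, C, J, N}. Minimal: {J}⁺ = {J}; {A}⁺ = {A} — none reach the full schema.

{B}, {A, J}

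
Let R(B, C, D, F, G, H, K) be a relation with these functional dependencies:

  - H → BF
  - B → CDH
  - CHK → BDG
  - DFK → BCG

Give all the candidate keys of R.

Attribute K never appears on the right-hand side of any dependency, so K must belong to every candidate key.
{K}⁺ = {K}, which is not all of the schema, so we must add further attributes.
{B, K}⁺: B→CDH adds C, D, H; CHK→BDG adds G; H→BF adds F → {B, C, D, F, G, H, K}.
{H, K}⁺: H→BF adds B, F; B→CDH adds C, D; CHK→BDG adds G → {B, C, D, F, G, H, K}.
{D, F, K}⁺: DFK→BCG adds B, C, G; B→CDH adds H → {B, C, D, F, G, H, K}.

{B, K}, {H, K}, {D, F, K}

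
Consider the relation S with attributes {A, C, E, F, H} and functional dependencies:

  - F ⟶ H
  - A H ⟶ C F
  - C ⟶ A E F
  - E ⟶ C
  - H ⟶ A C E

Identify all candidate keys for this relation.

C; E; F; H

{C}⁺: C→AEF adds A, E, F; F→H adds H → {A, C, E, F, H}.
{E}⁺: E→C adds C; C→AEF adds A, F; F→H adds H → {A, C, E, F, H}.
{F}⁺: F→H adds H; H→ACE adds A, C, E → {A, C, E, F, H}.
{H}⁺: H→ACE adds A, C, E; AH→CF adds F → {A, C, E, F, H}.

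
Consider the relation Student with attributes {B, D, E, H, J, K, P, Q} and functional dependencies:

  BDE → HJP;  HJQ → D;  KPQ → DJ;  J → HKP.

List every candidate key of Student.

Attributes B, E, Q never appear on any right-hand side, so every candidate key must contain {B, E, Q}.
{B, E, Q}⁺ = {B, E, Q}, which is not all of the schema, so we must add further attributes.
{B, D, E, Q}⁺: BDE→HJP adds H, J, P; J→HKP adds K → {B, D, E, H, J, K, P, Q}. Minimal: {D, E, Q}⁺ = {D, E, Q}; {B, E, Q}⁺ = {B, E, Q}; {B, D, Q}⁺ = {B, D, Q}; … — none reach the full schema.
{B, E, J, Q}⁺: J→HKP adds H, K, P; HJQ→D adds D → {B, D, E, H, J, K, P, Q}. Minimal: {E, J, Q}⁺ = {D, E, H, J, K, P, Q}; {B, J, Q}⁺ = {B, D, H, J, K, P, Q}; {B, E, Q}⁺ = {B, E, Q}; … — none reach the full schema.
{B, E, K, P, Q}⁺: KPQ→DJ adds D, J; J→HKP adds H → {B, D, E, H, J, K, P, Q}. Minimal: {E, K, P, Q}⁺ = {D, E, H, J, K, P, Q}; {B, K, P, Q}⁺ = {B, D, H, J, K, P, Q}; {B, E, P, Q}⁺ = {B, E, P, Q}; … — none reach the full schema.
Any other superkey contains one of these as a subset, so there are no further candidate keys.

BDEQ; BEJQ; BEKPQ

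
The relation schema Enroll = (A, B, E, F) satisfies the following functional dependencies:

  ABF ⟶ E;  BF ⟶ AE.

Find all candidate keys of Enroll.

{B, F}

Attributes B, F never appear on any right-hand side, so every candidate key must contain {B, F}.
{B, F}⁺ = {A, B, E, F}, which is all of the schema, so {B, F} is the only candidate key.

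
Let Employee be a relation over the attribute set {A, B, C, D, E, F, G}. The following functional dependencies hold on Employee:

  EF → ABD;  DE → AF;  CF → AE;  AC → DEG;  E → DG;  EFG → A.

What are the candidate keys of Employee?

(A, C), (C, E), (C, F)

Attribute C never appears on the right-hand side of any dependency, so C must belong to every candidate key.
{C}⁺ = {C}, which is not all of the schema, so we must add further attributes.
{A, C}⁺: AC→DEG adds D, E, G; DE→AF adds F; EF→ABD adds B → {A, B, C, D, E, F, G}.
{C, E}⁺: E→DG adds D, G; DE→AF adds A, F; EF→ABD adds B → {A, B, C, D, E, F, G}.
{C, F}⁺: CF→AE adds A, E; AC→DEG adds D, G; EF→ABD adds B → {A, B, C, D, E, F, G}.
Any other superkey contains one of these as a subset, so there are no further candidate keys.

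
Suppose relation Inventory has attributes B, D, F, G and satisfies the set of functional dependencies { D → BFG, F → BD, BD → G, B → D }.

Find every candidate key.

{B}⁺: B→D adds D; D→BFG adds F, G → {B, D, F, G}.
{D}⁺: D→BFG adds B, F, G → {B, D, F, G}.
{F}⁺: F→BD adds B, D; BD→G adds G → {B, D, F, G}.
Any other superkey contains one of these as a subset, so there are no further candidate keys.

{B}; {D}; {F}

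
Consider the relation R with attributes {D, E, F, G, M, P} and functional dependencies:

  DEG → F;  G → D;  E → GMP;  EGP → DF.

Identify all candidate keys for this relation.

Attribute E never appears on the right-hand side of any dependency, so E must belong to every candidate key.
{E}⁺ = {D, E, F, G, M, P}, which is all of the schema, so {E} is the only candidate key.

{E}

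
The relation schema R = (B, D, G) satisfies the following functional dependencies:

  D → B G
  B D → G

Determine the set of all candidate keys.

Attribute D never appears on the right-hand side of any dependency, so D must belong to every candidate key.
{D}⁺ = {B, D, G}, which is all of the schema, so {D} is the only candidate key.

{D}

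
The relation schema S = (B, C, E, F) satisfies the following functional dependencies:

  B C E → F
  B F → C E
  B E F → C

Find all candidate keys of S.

Attribute B never appears on the right-hand side of any dependency, so B must belong to every candidate key.
{B}⁺ = {B}, which is not all of the schema, so we must add further attributes.
{B, F}⁺: BF→CE adds C, E → {B, C, E, F}.
{B, C, E}⁺: BCE→F adds F → {B, C, E, F}.

BF, BCE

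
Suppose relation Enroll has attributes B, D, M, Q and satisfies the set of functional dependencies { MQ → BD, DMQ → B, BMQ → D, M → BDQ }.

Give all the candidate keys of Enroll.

Attribute M never appears on the right-hand side of any dependency, so M must belong to every candidate key.
{M}⁺ = {B, D, M, Q}, which is all of the schema, so {M} is the only candidate key.

{M}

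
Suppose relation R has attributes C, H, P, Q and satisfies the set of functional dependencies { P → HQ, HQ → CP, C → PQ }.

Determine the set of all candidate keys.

(C), (P), (H, Q)

{C}⁺: C→PQ adds P, Q; P→HQ adds H → {C, H, P, Q}.
{P}⁺: P→HQ adds H, Q; HQ→CP adds C → {C, H, P, Q}.
{H, Q}⁺: HQ→CP adds C, P → {C, H, P, Q}. Minimal: {Q}⁺ = {Q}; {H}⁺ = {H} — none reach the full schema.
Any other superkey contains one of these as a subset, so there are no further candidate keys.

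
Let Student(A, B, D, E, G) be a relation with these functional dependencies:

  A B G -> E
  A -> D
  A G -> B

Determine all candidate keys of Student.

{A, G}

Attributes A, G never appear on any right-hand side, so every candidate key must contain {A, G}.
{A, G}⁺ = {A, B, D, E, G}, which is all of the schema, so {A, G} is the only candidate key.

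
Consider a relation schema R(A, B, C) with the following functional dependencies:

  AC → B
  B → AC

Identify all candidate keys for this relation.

B, AC

{B}⁺: B→AC adds A, C → {A, B, C}.
{A, C}⁺: AC→B adds B → {A, B, C}. Minimal: {C}⁺ = {C}; {A}⁺ = {A} — none reach the full schema.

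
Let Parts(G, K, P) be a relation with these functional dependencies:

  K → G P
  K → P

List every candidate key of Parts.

K

{K}⁺: K→GP adds G, P → {G, K, P}.
No other minimal superkey exists.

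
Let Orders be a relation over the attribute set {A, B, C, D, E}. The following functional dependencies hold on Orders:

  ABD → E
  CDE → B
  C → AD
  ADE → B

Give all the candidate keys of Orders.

Attribute C never appears on the right-hand side of any dependency, so C must belong to every candidate key.
{C}⁺ = {A, C, D}, which is not all of the schema, so we must add further attributes.
{B, C}⁺: C→AD adds A, D; ABD→E adds E → {A, B, C, D, E}.
{C, E}⁺: C→AD adds A, D; ADE→B adds B → {A, B, C, D, E}.
Any other superkey contains one of these as a subset, so there are no further candidate keys.

BC, CE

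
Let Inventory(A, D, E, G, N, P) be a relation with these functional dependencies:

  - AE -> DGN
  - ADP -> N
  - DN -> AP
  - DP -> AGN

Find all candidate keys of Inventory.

{A, E}; {D, E, N}; {D, E, P}

Attribute E never appears on the right-hand side of any dependency, so E must belong to every candidate key.
{E}⁺ = {E}, which is not all of the schema, so we must add further attributes.
{A, E}⁺: AE→DGN adds D, G, N; DN→AP adds P → {A, D, E, G, N, P}. Minimal: {E}⁺ = {E}; {A}⁺ = {A} — none reach the full schema.
{D, E, N}⁺: DN→AP adds A, P; DP→AGN adds G → {A, D, E, G, N, P}. Minimal: {E, N}⁺ = {E, N}; {D, N}⁺ = {A, D, G, N, P}; {D, E}⁺ = {D, E} — none reach the full schema.
{D, E, P}⁺: DP→AGN adds A, G, N → {A, D, E, G, N, P}. Minimal: {E, P}⁺ = {E, P}; {D, P}⁺ = {A, D, G, N, P}; {D, E}⁺ = {D, E} — none reach the full schema.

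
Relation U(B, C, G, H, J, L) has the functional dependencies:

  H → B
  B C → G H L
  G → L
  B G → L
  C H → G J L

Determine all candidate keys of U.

Attribute C never appears on the right-hand side of any dependency, so C must belong to every candidate key.
{C}⁺ = {C}, which is not all of the schema, so we must add further attributes.
{B, C}⁺: BC→GHL adds G, H, L; CH→GJL adds J → {B, C, G, H, J, L}.
{C, H}⁺: H→B adds B; BC→GHL adds G, L; CH→GJL adds J → {B, C, G, H, J, L}.

{B, C}; {C, H}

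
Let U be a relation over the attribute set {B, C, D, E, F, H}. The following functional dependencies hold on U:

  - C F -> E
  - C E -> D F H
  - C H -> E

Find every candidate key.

Attributes B, C never appear on any right-hand side, so every candidate key must contain {B, C}.
{B, C}⁺ = {B, C}, which is not all of the schema, so we must add further attributes.
{B, C, E}⁺: CE→DFH adds D, F, H → {B, C, D, E, F, H}. Minimal: {C, E}⁺ = {C, D, E, F, H}; {B, E}⁺ = {B, E}; {B, C}⁺ = {B, C} — none reach the full schema.
{B, C, F}⁺: CF→E adds E; CE→DFH adds D, H → {B, C, D, E, F, H}. Minimal: {C, F}⁺ = {C, D, E, F, H}; {B, F}⁺ = {B, F}; {B, C}⁺ = {B, C} — none reach the full schema.
{B, C, H}⁺: CH→E adds E; CE→DFH adds D, F → {B, C, D, E, F, H}. Minimal: {C, H}⁺ = {C, D, E, F, H}; {B, H}⁺ = {B, H}; {B, C}⁺ = {B, C} — none reach the full schema.

{B, C, E}; {B, C, F}; {B, C, H}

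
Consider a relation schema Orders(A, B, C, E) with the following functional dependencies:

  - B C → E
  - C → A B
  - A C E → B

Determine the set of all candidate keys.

C

Attribute C never appears on the right-hand side of any dependency, so C must belong to every candidate key.
{C}⁺ = {A, B, C, E}, which is all of the schema, so {C} is the only candidate key.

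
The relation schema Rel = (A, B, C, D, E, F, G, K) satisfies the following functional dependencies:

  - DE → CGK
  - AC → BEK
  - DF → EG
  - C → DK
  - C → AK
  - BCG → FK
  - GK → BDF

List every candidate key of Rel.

{C}⁺: C→DK adds D, K; C→AK adds A; AC→BEK adds B, E; DE→CGK adds G; BCG→FK adds F → {A, B, C, D, E, F, G, K}.
{D, E}⁺: DE→CGK adds C, G, K; C→AK adds A; GK→BDF adds B, F → {A, B, C, D, E, F, G, K}. Minimal: {E}⁺ = {E}; {D}⁺ = {D} — none reach the full schema.
{D, F}⁺: DF→EG adds E, G; DE→CGK adds C, K; C→AK adds A; GK→BDF adds B → {A, B, C, D, E, F, G, K}. Minimal: {F}⁺ = {F}; {D}⁺ = {D} — none reach the full schema.
{G, K}⁺: GK→BDF adds B, D, F; DF→EG adds E; DE→CGK adds C; C→AK adds A → {A, B, C, D, E, F, G, K}. Minimal: {K}⁺ = {K}; {G}⁺ = {G} — none reach the full schema.

C, DE, DF, GK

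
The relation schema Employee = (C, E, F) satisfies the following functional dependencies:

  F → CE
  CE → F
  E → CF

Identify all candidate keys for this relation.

(E), (F)

{E}⁺: E→CF adds C, F → {C, E, F}.
{F}⁺: F→CE adds C, E → {C, E, F}.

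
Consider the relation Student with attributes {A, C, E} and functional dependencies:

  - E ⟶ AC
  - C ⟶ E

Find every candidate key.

(C), (E)

{C}⁺: C→E adds E; E→AC adds A → {A, C, E}.
{E}⁺: E→AC adds A, C → {A, C, E}.
Any other superkey contains one of these as a subset, so there are no further candidate keys.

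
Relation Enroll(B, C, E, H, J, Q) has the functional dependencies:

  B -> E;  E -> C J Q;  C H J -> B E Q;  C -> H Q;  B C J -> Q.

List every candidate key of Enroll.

B, E, CJ

{B}⁺: B→E adds E; E→CJQ adds C, J, Q; C→HQ adds H → {B, C, E, H, J, Q}.
{E}⁺: E→CJQ adds C, J, Q; C→HQ adds H; CHJ→BEQ adds B → {B, C, E, H, J, Q}.
{C, J}⁺: C→HQ adds H, Q; CHJ→BEQ adds B, E → {B, C, E, H, J, Q}. Minimal: {J}⁺ = {J}; {C}⁺ = {C, H, Q} — none reach the full schema.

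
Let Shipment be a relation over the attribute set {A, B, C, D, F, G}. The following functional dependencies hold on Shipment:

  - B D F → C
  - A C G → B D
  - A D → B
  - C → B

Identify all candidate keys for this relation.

{A, C, F, G}⁺: ACG→BD adds B, D → {A, B, C, D, F, G}. Minimal: {C, F, G}⁺ = {B, C, F, G}; {A, F, G}⁺ = {A, F, G}; {A, C, G}⁺ = {A, B, C, D, G}; … — none reach the full schema.
{A, D, F, G}⁺: AD→B adds B; BDF→C adds C → {A, B, C, D, F, G}. Minimal: {D, F, G}⁺ = {D, F, G}; {A, F, G}⁺ = {A, F, G}; {A, D, G}⁺ = {A, B, D, G}; … — none reach the full schema.

(A, C, F, G); (A, D, F, G)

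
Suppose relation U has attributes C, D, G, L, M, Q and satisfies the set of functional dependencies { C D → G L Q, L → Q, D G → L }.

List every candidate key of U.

(C, D, M)

{C, D, M}⁺: CD→GLQ adds G, L, Q → {C, D, G, L, M, Q}. Minimal: {D, M}⁺ = {D, M}; {C, M}⁺ = {C, M}; {C, D}⁺ = {C, D, G, L, Q} — none reach the full schema.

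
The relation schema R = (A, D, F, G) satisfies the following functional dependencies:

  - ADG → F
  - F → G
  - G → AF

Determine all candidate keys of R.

Attribute D never appears on the right-hand side of any dependency, so D must belong to every candidate key.
{D}⁺ = {D}, which is not all of the schema, so we must add further attributes.
{D, F}⁺: F→G adds G; G→AF adds A → {A, D, F, G}.
{D, G}⁺: G→AF adds A, F → {A, D, F, G}.
Any other superkey contains one of these as a subset, so there are no further candidate keys.

DF, DG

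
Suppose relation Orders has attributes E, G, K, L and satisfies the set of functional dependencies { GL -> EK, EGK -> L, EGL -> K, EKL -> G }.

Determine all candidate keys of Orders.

{G, L}, {E, G, K}, {E, K, L}

{G, L}⁺: GL→EK adds E, K → {E, G, K, L}.
{E, G, K}⁺: EGK→L adds L → {E, G, K, L}.
{E, K, L}⁺: EKL→G adds G → {E, G, K, L}.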